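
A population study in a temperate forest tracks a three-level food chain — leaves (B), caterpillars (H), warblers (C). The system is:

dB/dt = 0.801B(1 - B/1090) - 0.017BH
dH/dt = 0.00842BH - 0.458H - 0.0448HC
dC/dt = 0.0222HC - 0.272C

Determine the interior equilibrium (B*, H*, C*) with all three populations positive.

B* ≈ 807, H* ≈ 12.3, C* ≈ 141

From dC/dt = 0: 0.0222H* = 0.272, so H* = 12.3.
From dB/dt = 0: 0.801(1 - B*/1090) = 0.017·12.3, giving B* = 1090·(1 - 0.26) = 807.
From dH/dt = 0: 0.00842·807 - 0.458 = 0.0448C*, so C* = 6.33/0.0448 = 141.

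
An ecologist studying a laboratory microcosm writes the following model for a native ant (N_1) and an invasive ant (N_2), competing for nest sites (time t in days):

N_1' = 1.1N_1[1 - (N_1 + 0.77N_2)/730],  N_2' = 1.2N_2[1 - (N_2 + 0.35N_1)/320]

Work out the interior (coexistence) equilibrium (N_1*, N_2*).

Setting both brackets to zero gives the nullclines N_1 + 0.77N_2 = 730 and 0.35N_1 + N_2 = 320.
Substituting N_2 = 320 - 0.35N_1 into the first: N_1(1 - 0.77·0.35) = 730 - 0.77·320.
So N_1* = 484/0.731 = 662, and then N_2* = 320 - 0.35·662 = 88.3.

N_1* ≈ 662, N_2* ≈ 88.3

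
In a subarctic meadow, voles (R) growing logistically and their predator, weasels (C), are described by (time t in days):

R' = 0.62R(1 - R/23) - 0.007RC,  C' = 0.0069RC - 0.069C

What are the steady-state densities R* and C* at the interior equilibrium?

R* ≈ 10, C* ≈ 50.1

From dC/dt = 0 with C > 0: 0.0069R* = 0.069, so R* = 10.
Substitute into dR/dt = 0: 0.62(1 - 10/23) = 0.007C*.
The bracket is 0.565, giving C* = 0.35/0.007 = 50.1.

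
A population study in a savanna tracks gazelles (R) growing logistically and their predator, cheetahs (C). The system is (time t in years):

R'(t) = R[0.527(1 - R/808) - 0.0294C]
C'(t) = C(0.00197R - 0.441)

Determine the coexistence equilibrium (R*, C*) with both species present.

From dC/dt = 0 with C > 0: 0.00197R* = 0.441, so R* = 224.
Substitute into dR/dt = 0: 0.527(1 - 224/808) = 0.0294C*.
The bracket is 0.723, giving C* = 0.381/0.0294 = 13.

R* ≈ 224, C* ≈ 13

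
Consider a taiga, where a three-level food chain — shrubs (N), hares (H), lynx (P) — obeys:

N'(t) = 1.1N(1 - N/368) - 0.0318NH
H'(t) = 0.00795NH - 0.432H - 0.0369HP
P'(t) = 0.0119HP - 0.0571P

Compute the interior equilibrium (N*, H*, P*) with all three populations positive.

From dP/dt = 0: 0.0119H* = 0.0571, so H* = 4.8.
From dN/dt = 0: 1.1(1 - N*/368) = 0.0318·4.8, giving N* = 368·(1 - 0.139) = 317.
From dH/dt = 0: 0.00795·317 - 0.432 = 0.0369P*, so P* = 2.09/0.0369 = 56.6.

N* ≈ 317, H* ≈ 4.8, P* ≈ 56.6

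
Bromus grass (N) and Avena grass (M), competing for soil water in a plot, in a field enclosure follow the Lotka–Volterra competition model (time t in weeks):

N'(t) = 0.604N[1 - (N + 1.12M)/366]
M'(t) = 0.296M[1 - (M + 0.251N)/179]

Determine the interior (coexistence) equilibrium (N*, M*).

N* ≈ 230, M* ≈ 121

Setting both brackets to zero gives the nullclines N + 1.12M = 366 and 0.251N + M = 179.
Substituting M = 179 - 0.251N into the first: N(1 - 1.12·0.251) = 366 - 1.12·179.
So N* = 166/0.719 = 230, and then M* = 179 - 0.251·230 = 121.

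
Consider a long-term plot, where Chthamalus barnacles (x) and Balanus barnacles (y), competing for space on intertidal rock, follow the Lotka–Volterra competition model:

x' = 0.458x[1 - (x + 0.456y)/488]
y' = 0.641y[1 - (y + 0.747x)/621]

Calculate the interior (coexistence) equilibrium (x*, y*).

Setting both brackets to zero gives the nullclines x + 0.456y = 488 and 0.747x + y = 621.
Substituting y = 621 - 0.747x into the first: x(1 - 0.456·0.747) = 488 - 0.456·621.
So x* = 205/0.659 = 311, and then y* = 621 - 0.747·311 = 389.

x* ≈ 311, y* ≈ 389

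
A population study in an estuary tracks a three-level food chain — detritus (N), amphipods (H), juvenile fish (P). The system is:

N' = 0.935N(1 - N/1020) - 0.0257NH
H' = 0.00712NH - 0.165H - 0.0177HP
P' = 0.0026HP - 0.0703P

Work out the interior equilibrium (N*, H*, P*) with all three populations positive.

From dP/dt = 0: 0.0026H* = 0.0703, so H* = 27.
From dN/dt = 0: 0.935(1 - N*/1020) = 0.0257·27, giving N* = 1020·(1 - 0.743) = 262.
From dH/dt = 0: 0.00712·262 - 0.165 = 0.0177P*, so P* = 1.7/0.0177 = 96.

N* ≈ 262, H* ≈ 27, P* ≈ 96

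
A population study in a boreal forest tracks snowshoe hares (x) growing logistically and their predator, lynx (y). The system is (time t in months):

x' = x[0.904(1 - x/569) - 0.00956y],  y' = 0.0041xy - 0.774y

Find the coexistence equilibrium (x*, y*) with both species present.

From dy/dt = 0 with y > 0: 0.0041x* = 0.774, so x* = 189.
Substitute into dx/dt = 0: 0.904(1 - 189/569) = 0.00956y*.
The bracket is 0.668, giving y* = 0.604/0.00956 = 63.2.

x* ≈ 189, y* ≈ 63.2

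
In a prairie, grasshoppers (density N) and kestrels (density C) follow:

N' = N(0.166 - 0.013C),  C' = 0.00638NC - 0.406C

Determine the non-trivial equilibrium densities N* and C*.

N* ≈ 63.6, C* ≈ 12.8

Set dC/dt = 0 with C > 0: 0.00638N - 0.406 = 0, so N* = 0.406/0.00638 = 63.6.
Set dN/dt = 0 with N > 0: 0.166 - 0.013C = 0, so C* = 0.166/0.013 = 12.8.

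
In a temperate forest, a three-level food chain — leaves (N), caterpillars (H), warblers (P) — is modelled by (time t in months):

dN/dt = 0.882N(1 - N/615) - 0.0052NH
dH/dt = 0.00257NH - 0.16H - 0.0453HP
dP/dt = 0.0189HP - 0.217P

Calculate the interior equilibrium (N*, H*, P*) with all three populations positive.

N* ≈ 573, H* ≈ 11.5, P* ≈ 29

From dP/dt = 0: 0.0189H* = 0.217, so H* = 11.5.
From dN/dt = 0: 0.882(1 - N*/615) = 0.0052·11.5, giving N* = 615·(1 - 0.0677) = 573.
From dH/dt = 0: 0.00257·573 - 0.16 = 0.0453P*, so P* = 1.31/0.0453 = 29.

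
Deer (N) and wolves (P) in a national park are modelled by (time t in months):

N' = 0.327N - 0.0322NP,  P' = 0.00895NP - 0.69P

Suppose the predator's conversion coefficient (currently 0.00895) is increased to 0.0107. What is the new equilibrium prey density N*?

At the interior fixed point, setting dP/dt = 0 with P > 0 fixes N* = (predator death rate)/(NP coefficient) — independent of the other coefficients.
With the change, N* = 0.69/0.0107 = 64.5; it falls from 77.1.

N* ≈ 64.5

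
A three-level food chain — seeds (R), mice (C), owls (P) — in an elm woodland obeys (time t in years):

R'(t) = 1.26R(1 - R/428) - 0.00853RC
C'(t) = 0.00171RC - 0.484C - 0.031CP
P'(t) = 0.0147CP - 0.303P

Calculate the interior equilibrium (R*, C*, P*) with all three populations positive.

From dP/dt = 0: 0.0147C* = 0.303, so C* = 20.6.
From dR/dt = 0: 1.26(1 - R*/428) = 0.00853·20.6, giving R* = 428·(1 - 0.14) = 368.
From dC/dt = 0: 0.00171·368 - 0.484 = 0.031P*, so P* = 0.146/0.031 = 4.7.

R* ≈ 368, C* ≈ 20.6, P* ≈ 4.7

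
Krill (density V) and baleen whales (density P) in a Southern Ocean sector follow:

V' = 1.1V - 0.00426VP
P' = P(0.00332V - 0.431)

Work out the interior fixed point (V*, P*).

Set dP/dt = 0 with P > 0: 0.00332V - 0.431 = 0, so V* = 0.431/0.00332 = 130.
Set dV/dt = 0 with V > 0: 1.1 - 0.00426P = 0, so P* = 1.1/0.00426 = 258.

V* ≈ 130, P* ≈ 258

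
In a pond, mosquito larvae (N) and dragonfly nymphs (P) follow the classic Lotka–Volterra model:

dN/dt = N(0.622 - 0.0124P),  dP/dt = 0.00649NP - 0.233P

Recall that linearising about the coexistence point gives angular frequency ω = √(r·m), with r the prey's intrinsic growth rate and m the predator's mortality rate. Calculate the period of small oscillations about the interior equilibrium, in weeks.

T ≈ 16.5 weeks

Here r = 0.622 and m = 0.233, so r·m = 0.145.
ω = √0.145 = 0.381 per week, hence T = 2π/ω ≈ 16.5 weeks.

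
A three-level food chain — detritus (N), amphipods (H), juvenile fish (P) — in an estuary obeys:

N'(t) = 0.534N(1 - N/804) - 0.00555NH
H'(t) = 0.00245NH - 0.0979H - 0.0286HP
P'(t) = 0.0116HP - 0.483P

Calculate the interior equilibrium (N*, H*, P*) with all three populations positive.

From dP/dt = 0: 0.0116H* = 0.483, so H* = 41.6.
From dN/dt = 0: 0.534(1 - N*/804) = 0.00555·41.6, giving N* = 804·(1 - 0.433) = 456.
From dH/dt = 0: 0.00245·456 - 0.0979 = 0.0286P*, so P* = 1.02/0.0286 = 35.6.

N* ≈ 456, H* ≈ 41.6, P* ≈ 35.6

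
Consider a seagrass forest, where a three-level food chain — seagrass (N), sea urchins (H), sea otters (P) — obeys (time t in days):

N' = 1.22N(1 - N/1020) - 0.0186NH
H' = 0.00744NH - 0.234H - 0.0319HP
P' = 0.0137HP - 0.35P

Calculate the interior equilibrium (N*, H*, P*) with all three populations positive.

N* ≈ 623, H* ≈ 25.5, P* ≈ 138

From dP/dt = 0: 0.0137H* = 0.35, so H* = 25.5.
From dN/dt = 0: 1.22(1 - N*/1020) = 0.0186·25.5, giving N* = 1020·(1 - 0.389) = 623.
From dH/dt = 0: 0.00744·623 - 0.234 = 0.0319P*, so P* = 4.4/0.0319 = 138.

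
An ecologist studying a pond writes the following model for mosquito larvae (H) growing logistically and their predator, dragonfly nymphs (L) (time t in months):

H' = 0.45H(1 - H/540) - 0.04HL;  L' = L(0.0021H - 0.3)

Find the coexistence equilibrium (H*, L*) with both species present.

H* ≈ 143, L* ≈ 8.27

From dL/dt = 0 with L > 0: 0.0021H* = 0.3, so H* = 143.
Substitute into dH/dt = 0: 0.45(1 - 143/540) = 0.04L*.
The bracket is 0.735, giving L* = 0.331/0.04 = 8.27.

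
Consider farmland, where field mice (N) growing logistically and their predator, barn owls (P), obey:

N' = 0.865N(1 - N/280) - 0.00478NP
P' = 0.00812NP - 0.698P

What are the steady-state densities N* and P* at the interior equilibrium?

From dP/dt = 0 with P > 0: 0.00812N* = 0.698, so N* = 86.
Substitute into dN/dt = 0: 0.865(1 - 86/280) = 0.00478P*.
The bracket is 0.693, giving P* = 0.599/0.00478 = 125.

N* ≈ 86, P* ≈ 125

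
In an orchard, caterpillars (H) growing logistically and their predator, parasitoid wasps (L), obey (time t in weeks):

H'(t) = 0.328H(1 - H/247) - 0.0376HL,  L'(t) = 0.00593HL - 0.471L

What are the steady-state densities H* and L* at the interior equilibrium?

From dL/dt = 0 with L > 0: 0.00593H* = 0.471, so H* = 79.4.
Substitute into dH/dt = 0: 0.328(1 - 79.4/247) = 0.0376L*.
The bracket is 0.678, giving L* = 0.223/0.0376 = 5.92.

H* ≈ 79.4, L* ≈ 5.92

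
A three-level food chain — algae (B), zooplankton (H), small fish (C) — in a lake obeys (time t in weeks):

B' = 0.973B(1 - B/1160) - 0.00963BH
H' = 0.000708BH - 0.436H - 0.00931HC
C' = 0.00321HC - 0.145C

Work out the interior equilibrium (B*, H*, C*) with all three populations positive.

From dC/dt = 0: 0.00321H* = 0.145, so H* = 45.2.
From dB/dt = 0: 0.973(1 - B*/1160) = 0.00963·45.2, giving B* = 1160·(1 - 0.447) = 641.
From dH/dt = 0: 0.000708·641 - 0.436 = 0.00931C*, so C* = 0.0181/0.00931 = 1.95.

B* ≈ 641, H* ≈ 45.2, C* ≈ 1.95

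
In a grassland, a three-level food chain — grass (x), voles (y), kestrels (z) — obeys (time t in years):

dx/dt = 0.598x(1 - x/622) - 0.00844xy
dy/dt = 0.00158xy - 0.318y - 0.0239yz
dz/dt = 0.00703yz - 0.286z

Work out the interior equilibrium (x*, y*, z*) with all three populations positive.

x* ≈ 265, y* ≈ 40.7, z* ≈ 4.2

From dz/dt = 0: 0.00703y* = 0.286, so y* = 40.7.
From dx/dt = 0: 0.598(1 - x*/622) = 0.00844·40.7, giving x* = 622·(1 - 0.574) = 265.
From dy/dt = 0: 0.00158·265 - 0.318 = 0.0239z*, so z* = 0.1/0.0239 = 4.2.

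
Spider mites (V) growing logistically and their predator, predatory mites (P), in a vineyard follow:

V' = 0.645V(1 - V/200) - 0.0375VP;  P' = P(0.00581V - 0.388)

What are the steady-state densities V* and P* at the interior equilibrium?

V* ≈ 66.8, P* ≈ 11.5

From dP/dt = 0 with P > 0: 0.00581V* = 0.388, so V* = 66.8.
Substitute into dV/dt = 0: 0.645(1 - 66.8/200) = 0.0375P*.
The bracket is 0.666, giving P* = 0.43/0.0375 = 11.5.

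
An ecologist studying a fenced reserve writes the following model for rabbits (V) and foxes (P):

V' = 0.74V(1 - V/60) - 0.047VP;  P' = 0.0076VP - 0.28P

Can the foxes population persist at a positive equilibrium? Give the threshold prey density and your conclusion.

The predator equation gives dP/dt > 0 only when V > 0.28/0.0076 = 36.8.
Without the predator, V → K = 60. Since 60 > 36.8, the predator can invade and persist.

Threshold V = 36.8; K > 36.8, so yes, the predator persists.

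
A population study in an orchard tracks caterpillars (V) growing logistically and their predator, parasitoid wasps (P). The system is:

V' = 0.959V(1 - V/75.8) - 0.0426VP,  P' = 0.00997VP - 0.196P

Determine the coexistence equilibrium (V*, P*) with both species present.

From dP/dt = 0 with P > 0: 0.00997V* = 0.196, so V* = 19.7.
Substitute into dV/dt = 0: 0.959(1 - 19.7/75.8) = 0.0426P*.
The bracket is 0.741, giving P* = 0.71/0.0426 = 16.7.

V* ≈ 19.7, P* ≈ 16.7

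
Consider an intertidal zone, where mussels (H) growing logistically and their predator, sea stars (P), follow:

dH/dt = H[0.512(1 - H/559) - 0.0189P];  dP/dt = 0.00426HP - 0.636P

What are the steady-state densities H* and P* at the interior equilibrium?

H* ≈ 149, P* ≈ 19.9

From dP/dt = 0 with P > 0: 0.00426H* = 0.636, so H* = 149.
Substitute into dH/dt = 0: 0.512(1 - 149/559) = 0.0189P*.
The bracket is 0.733, giving P* = 0.375/0.0189 = 19.9.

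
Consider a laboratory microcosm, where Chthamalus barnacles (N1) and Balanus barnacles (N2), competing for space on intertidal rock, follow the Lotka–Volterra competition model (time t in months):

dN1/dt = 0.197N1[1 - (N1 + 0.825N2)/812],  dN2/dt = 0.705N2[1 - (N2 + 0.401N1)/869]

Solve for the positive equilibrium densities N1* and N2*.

N1* ≈ 142, N2* ≈ 812

Setting both brackets to zero gives the nullclines N1 + 0.825N2 = 812 and 0.401N1 + N2 = 869.
Substituting N2 = 869 - 0.401N1 into the first: N1(1 - 0.825·0.401) = 812 - 0.825·869.
So N1* = 95.1/0.669 = 142, and then N2* = 869 - 0.401·142 = 812.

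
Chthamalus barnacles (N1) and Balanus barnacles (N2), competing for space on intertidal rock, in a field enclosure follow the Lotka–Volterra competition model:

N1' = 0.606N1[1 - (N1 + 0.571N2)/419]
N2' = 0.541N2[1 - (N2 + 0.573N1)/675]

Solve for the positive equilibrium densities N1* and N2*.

N1* ≈ 49.9, N2* ≈ 646

Setting both brackets to zero gives the nullclines N1 + 0.571N2 = 419 and 0.573N1 + N2 = 675.
Substituting N2 = 675 - 0.573N1 into the first: N1(1 - 0.571·0.573) = 419 - 0.571·675.
So N1* = 33.6/0.673 = 49.9, and then N2* = 675 - 0.573·49.9 = 646.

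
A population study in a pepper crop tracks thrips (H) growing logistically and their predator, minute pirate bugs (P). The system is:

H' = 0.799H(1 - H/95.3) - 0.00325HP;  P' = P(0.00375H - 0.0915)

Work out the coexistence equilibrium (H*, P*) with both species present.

H* ≈ 24.4, P* ≈ 183

From dP/dt = 0 with P > 0: 0.00375H* = 0.0915, so H* = 24.4.
Substitute into dH/dt = 0: 0.799(1 - 24.4/95.3) = 0.00325P*.
The bracket is 0.744, giving P* = 0.594/0.00325 = 183.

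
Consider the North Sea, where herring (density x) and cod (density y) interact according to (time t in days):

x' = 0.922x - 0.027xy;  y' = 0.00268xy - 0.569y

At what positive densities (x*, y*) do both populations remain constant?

x* ≈ 212, y* ≈ 34.1

Set dy/dt = 0 with y > 0: 0.00268x - 0.569 = 0, so x* = 0.569/0.00268 = 212.
Set dx/dt = 0 with x > 0: 0.922 - 0.027y = 0, so y* = 0.922/0.027 = 34.1.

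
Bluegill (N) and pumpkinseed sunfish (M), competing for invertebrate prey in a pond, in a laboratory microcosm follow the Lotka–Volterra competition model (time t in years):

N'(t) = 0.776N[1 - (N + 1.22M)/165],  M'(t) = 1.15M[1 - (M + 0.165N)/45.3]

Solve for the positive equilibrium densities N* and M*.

Setting both brackets to zero gives the nullclines N + 1.22M = 165 and 0.165N + M = 45.3.
Substituting M = 45.3 - 0.165N into the first: N(1 - 1.22·0.165) = 165 - 1.22·45.3.
So N* = 110/0.799 = 137, and then M* = 45.3 - 0.165·137 = 22.6.

N* ≈ 137, M* ≈ 22.6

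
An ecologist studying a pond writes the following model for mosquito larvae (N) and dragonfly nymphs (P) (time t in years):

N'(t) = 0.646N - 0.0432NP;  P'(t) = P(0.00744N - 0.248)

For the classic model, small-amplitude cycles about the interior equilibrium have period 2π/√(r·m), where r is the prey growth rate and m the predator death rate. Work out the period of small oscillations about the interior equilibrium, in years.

T ≈ 15.7 years

Here r = 0.646 and m = 0.248, so r·m = 0.16.
ω = √0.16 = 0.4 per year, hence T = 2π/ω ≈ 15.7 years.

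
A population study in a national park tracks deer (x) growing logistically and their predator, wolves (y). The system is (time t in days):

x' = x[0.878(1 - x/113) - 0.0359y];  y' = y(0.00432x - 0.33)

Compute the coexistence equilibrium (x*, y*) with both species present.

x* ≈ 76.4, y* ≈ 7.92

From dy/dt = 0 with y > 0: 0.00432x* = 0.33, so x* = 76.4.
Substitute into dx/dt = 0: 0.878(1 - 76.4/113) = 0.0359y*.
The bracket is 0.324, giving y* = 0.284/0.0359 = 7.92.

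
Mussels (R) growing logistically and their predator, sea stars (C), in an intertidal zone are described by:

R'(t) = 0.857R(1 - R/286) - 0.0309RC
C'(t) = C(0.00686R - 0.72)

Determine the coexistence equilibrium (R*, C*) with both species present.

R* ≈ 105, C* ≈ 17.6

From dC/dt = 0 with C > 0: 0.00686R* = 0.72, so R* = 105.
Substitute into dR/dt = 0: 0.857(1 - 105/286) = 0.0309C*.
The bracket is 0.633, giving C* = 0.542/0.0309 = 17.6.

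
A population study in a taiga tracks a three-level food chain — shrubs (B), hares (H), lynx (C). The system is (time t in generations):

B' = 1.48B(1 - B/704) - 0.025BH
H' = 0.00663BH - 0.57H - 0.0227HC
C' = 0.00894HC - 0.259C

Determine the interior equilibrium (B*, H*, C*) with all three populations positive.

From dC/dt = 0: 0.00894H* = 0.259, so H* = 29.
From dB/dt = 0: 1.48(1 - B*/704) = 0.025·29, giving B* = 704·(1 - 0.489) = 359.
From dH/dt = 0: 0.00663·359 - 0.57 = 0.0227C*, so C* = 1.81/0.0227 = 79.9.

B* ≈ 359, H* ≈ 29, C* ≈ 79.9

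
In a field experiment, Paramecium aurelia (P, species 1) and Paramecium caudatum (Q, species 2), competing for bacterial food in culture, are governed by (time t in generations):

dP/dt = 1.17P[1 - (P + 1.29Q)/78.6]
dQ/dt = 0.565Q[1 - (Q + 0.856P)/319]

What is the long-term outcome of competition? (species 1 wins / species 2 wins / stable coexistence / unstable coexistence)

Compare the nullcline intercepts: K1/α12 = 78.6/1.29 = 60.9 < K2 = 319; K2/α21 = 319/0.856 = 373 > K1 = 78.6.
Since the inequalities point opposite ways, species 2 can invade but species 1 cannot.

species 2 excludes species 1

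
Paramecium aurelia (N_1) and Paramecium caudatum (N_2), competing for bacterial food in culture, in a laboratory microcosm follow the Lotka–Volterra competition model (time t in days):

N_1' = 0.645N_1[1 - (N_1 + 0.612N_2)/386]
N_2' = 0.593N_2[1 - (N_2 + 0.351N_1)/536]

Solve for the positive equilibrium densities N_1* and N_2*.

Setting both brackets to zero gives the nullclines N_1 + 0.612N_2 = 386 and 0.351N_1 + N_2 = 536.
Substituting N_2 = 536 - 0.351N_1 into the first: N_1(1 - 0.612·0.351) = 386 - 0.612·536.
So N_1* = 58/0.785 = 73.8, and then N_2* = 536 - 0.351·73.8 = 510.

N_1* ≈ 73.8, N_2* ≈ 510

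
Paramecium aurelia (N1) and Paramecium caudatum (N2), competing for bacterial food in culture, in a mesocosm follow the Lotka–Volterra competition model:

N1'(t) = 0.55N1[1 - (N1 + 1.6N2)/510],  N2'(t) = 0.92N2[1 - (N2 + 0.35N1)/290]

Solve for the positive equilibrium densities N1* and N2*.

N1* ≈ 105, N2* ≈ 253

Setting both brackets to zero gives the nullclines N1 + 1.6N2 = 510 and 0.35N1 + N2 = 290.
Substituting N2 = 290 - 0.35N1 into the first: N1(1 - 1.6·0.35) = 510 - 1.6·290.
So N1* = 46/0.44 = 105, and then N2* = 290 - 0.35·105 = 253.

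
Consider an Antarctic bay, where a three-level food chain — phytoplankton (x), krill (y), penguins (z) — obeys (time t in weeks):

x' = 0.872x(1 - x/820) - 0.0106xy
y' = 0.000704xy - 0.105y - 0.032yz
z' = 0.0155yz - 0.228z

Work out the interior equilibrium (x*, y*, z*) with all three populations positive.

From dz/dt = 0: 0.0155y* = 0.228, so y* = 14.7.
From dx/dt = 0: 0.872(1 - x*/820) = 0.0106·14.7, giving x* = 820·(1 - 0.179) = 673.
From dy/dt = 0: 0.000704·673 - 0.105 = 0.032z*, so z* = 0.369/0.032 = 11.5.

x* ≈ 673, y* ≈ 14.7, z* ≈ 11.5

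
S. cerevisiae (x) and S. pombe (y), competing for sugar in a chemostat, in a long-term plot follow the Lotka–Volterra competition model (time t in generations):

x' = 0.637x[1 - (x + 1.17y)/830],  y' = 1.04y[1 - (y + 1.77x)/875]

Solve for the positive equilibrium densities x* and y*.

x* ≈ 181, y* ≈ 555

Setting both brackets to zero gives the nullclines x + 1.17y = 830 and 1.77x + y = 875.
Substituting y = 875 - 1.77x into the first: x(1 - 1.17·1.77) = 830 - 1.17·875.
So x* = -194/-1.07 = 181, and then y* = 875 - 1.77·181 = 555.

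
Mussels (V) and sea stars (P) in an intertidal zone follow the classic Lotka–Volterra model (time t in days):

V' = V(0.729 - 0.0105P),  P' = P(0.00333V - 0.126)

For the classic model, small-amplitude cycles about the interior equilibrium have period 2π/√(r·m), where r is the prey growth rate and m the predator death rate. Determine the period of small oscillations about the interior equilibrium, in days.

Here r = 0.729 and m = 0.126, so r·m = 0.0919.
ω = √0.0919 = 0.303 per day, hence T = 2π/ω ≈ 20.7 days.

T ≈ 20.7 days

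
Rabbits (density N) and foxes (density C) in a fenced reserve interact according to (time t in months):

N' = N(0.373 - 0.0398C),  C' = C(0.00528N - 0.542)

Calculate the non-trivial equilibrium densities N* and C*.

N* ≈ 103, C* ≈ 9.37

Set dC/dt = 0 with C > 0: 0.00528N - 0.542 = 0, so N* = 0.542/0.00528 = 103.
Set dN/dt = 0 with N > 0: 0.373 - 0.0398C = 0, so C* = 0.373/0.0398 = 9.37.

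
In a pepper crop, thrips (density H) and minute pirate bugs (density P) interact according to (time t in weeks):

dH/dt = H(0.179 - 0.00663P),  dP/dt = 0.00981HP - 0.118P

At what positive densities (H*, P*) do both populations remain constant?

Set dP/dt = 0 with P > 0: 0.00981H - 0.118 = 0, so H* = 0.118/0.00981 = 12.
Set dH/dt = 0 with H > 0: 0.179 - 0.00663P = 0, so P* = 0.179/0.00663 = 27.

H* ≈ 12, P* ≈ 27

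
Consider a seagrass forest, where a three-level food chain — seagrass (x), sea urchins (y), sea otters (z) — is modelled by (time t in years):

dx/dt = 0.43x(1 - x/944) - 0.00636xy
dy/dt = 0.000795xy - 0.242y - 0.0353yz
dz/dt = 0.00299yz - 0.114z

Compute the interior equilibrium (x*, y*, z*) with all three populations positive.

x* ≈ 412, y* ≈ 38.1, z* ≈ 2.42

From dz/dt = 0: 0.00299y* = 0.114, so y* = 38.1.
From dx/dt = 0: 0.43(1 - x*/944) = 0.00636·38.1, giving x* = 944·(1 - 0.564) = 412.
From dy/dt = 0: 0.000795·412 - 0.242 = 0.0353z*, so z* = 0.0853/0.0353 = 2.42.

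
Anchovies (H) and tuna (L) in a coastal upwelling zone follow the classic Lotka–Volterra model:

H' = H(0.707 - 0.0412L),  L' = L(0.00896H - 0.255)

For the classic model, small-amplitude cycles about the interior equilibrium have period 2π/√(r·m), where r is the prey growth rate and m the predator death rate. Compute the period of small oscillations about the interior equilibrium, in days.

Here r = 0.707 and m = 0.255, so r·m = 0.18.
ω = √0.18 = 0.425 per day, hence T = 2π/ω ≈ 14.8 days.

T ≈ 14.8 days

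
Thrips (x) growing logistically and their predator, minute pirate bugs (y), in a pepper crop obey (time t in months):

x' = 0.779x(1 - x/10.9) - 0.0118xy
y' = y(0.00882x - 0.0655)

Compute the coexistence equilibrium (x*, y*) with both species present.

x* ≈ 7.43, y* ≈ 21

From dy/dt = 0 with y > 0: 0.00882x* = 0.0655, so x* = 7.43.
Substitute into dx/dt = 0: 0.779(1 - 7.43/10.9) = 0.0118y*.
The bracket is 0.319, giving y* = 0.248/0.0118 = 21.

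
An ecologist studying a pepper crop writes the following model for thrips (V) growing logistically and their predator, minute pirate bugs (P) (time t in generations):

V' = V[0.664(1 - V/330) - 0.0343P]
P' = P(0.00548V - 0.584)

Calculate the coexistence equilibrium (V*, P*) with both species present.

V* ≈ 107, P* ≈ 13.1

From dP/dt = 0 with P > 0: 0.00548V* = 0.584, so V* = 107.
Substitute into dV/dt = 0: 0.664(1 - 107/330) = 0.0343P*.
The bracket is 0.677, giving P* = 0.45/0.0343 = 13.1.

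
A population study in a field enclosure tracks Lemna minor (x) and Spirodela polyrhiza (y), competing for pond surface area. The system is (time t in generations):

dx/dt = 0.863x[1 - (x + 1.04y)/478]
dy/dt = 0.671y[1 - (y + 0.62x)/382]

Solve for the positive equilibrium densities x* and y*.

Setting both brackets to zero gives the nullclines x + 1.04y = 478 and 0.62x + y = 382.
Substituting y = 382 - 0.62x into the first: x(1 - 1.04·0.62) = 478 - 1.04·382.
So x* = 80.7/0.355 = 227, and then y* = 382 - 0.62·227 = 241.

x* ≈ 227, y* ≈ 241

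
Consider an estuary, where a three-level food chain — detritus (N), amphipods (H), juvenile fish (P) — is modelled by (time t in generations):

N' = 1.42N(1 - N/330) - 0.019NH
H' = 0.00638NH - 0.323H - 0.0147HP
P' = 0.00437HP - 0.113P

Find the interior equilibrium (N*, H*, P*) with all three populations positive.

From dP/dt = 0: 0.00437H* = 0.113, so H* = 25.9.
From dN/dt = 0: 1.42(1 - N*/330) = 0.019·25.9, giving N* = 330·(1 - 0.346) = 216.
From dH/dt = 0: 0.00638·216 - 0.323 = 0.0147P*, so P* = 1.05/0.0147 = 71.7.

N* ≈ 216, H* ≈ 25.9, P* ≈ 71.7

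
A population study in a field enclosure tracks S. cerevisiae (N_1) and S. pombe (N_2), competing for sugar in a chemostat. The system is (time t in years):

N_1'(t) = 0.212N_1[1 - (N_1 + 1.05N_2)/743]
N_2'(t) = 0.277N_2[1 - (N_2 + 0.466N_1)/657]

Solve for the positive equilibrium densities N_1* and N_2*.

Setting both brackets to zero gives the nullclines N_1 + 1.05N_2 = 743 and 0.466N_1 + N_2 = 657.
Substituting N_2 = 657 - 0.466N_1 into the first: N_1(1 - 1.05·0.466) = 743 - 1.05·657.
So N_1* = 53.1/0.511 = 104, and then N_2* = 657 - 0.466·104 = 609.

N_1* ≈ 104, N_2* ≈ 609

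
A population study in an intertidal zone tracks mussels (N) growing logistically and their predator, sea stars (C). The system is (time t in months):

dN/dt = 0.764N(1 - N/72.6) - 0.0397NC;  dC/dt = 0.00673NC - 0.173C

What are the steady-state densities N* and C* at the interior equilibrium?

From dC/dt = 0 with C > 0: 0.00673N* = 0.173, so N* = 25.7.
Substitute into dN/dt = 0: 0.764(1 - 25.7/72.6) = 0.0397C*.
The bracket is 0.646, giving C* = 0.493/0.0397 = 12.4.

N* ≈ 25.7, C* ≈ 12.4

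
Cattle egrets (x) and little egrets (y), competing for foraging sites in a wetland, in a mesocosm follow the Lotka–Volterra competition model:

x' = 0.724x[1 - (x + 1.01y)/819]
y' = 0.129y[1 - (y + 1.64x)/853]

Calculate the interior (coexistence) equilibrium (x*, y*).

x* ≈ 64.8, y* ≈ 747

Setting both brackets to zero gives the nullclines x + 1.01y = 819 and 1.64x + y = 853.
Substituting y = 853 - 1.64x into the first: x(1 - 1.01·1.64) = 819 - 1.01·853.
So x* = -42.5/-0.656 = 64.8, and then y* = 853 - 1.64·64.8 = 747.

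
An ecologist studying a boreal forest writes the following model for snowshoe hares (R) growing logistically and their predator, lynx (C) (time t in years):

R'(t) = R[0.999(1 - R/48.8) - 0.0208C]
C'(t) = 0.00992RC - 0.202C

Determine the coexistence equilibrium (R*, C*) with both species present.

R* ≈ 20.4, C* ≈ 28

From dC/dt = 0 with C > 0: 0.00992R* = 0.202, so R* = 20.4.
Substitute into dR/dt = 0: 0.999(1 - 20.4/48.8) = 0.0208C*.
The bracket is 0.583, giving C* = 0.582/0.0208 = 28.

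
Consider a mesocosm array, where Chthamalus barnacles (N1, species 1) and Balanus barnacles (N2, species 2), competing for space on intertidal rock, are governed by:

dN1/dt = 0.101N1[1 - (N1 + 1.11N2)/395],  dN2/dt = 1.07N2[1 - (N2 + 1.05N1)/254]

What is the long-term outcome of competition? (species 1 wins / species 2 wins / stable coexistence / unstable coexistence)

Compare the nullcline intercepts: K1/α12 = 395/1.11 = 356 > K2 = 254; K2/α21 = 254/1.05 = 242 < K1 = 395.
Since the inequalities point opposite ways, species 1 can invade but species 2 cannot.

species 1 excludes species 2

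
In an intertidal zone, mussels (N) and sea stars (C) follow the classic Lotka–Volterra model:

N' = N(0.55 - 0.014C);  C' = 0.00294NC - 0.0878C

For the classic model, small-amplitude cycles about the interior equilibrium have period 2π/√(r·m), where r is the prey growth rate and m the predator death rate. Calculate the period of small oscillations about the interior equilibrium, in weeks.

T ≈ 28.6 weeks

Here r = 0.55 and m = 0.0878, so r·m = 0.0483.
ω = √0.0483 = 0.22 per week, hence T = 2π/ω ≈ 28.6 weeks.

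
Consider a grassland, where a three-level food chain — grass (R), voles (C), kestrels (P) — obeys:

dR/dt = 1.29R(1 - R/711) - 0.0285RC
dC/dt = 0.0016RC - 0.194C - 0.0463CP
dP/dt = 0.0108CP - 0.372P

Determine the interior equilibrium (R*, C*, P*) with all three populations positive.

From dP/dt = 0: 0.0108C* = 0.372, so C* = 34.4.
From dR/dt = 0: 1.29(1 - R*/711) = 0.0285·34.4, giving R* = 711·(1 - 0.761) = 170.
From dC/dt = 0: 0.0016·170 - 0.194 = 0.0463P*, so P* = 0.0779/0.0463 = 1.68.

R* ≈ 170, C* ≈ 34.4, P* ≈ 1.68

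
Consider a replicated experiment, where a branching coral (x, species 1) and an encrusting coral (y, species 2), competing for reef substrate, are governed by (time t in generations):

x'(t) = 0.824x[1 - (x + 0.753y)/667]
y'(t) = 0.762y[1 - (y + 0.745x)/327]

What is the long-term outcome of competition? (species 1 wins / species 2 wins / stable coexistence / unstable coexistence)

species 1 excludes species 2

Compare the nullcline intercepts: K1/α12 = 667/0.753 = 886 > K2 = 327; K2/α21 = 327/0.745 = 439 < K1 = 667.
Since the inequalities point opposite ways, species 1 can invade but species 2 cannot.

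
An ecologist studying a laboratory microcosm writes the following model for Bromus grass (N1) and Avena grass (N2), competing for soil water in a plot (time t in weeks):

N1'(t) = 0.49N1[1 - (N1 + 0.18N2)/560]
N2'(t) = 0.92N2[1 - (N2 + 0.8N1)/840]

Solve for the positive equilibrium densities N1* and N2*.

N1* ≈ 478, N2* ≈ 458

Setting both brackets to zero gives the nullclines N1 + 0.18N2 = 560 and 0.8N1 + N2 = 840.
Substituting N2 = 840 - 0.8N1 into the first: N1(1 - 0.18·0.8) = 560 - 0.18·840.
So N1* = 409/0.856 = 478, and then N2* = 840 - 0.8·478 = 458.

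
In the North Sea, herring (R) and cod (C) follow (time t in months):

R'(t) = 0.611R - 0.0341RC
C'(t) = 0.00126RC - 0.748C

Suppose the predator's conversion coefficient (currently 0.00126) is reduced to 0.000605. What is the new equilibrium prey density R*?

R* ≈ 1240

At the interior fixed point, setting dC/dt = 0 with C > 0 fixes R* = (predator death rate)/(RC coefficient) — independent of the other coefficients.
With the change, R* = 0.748/0.000605 = 1240; it rises from 594.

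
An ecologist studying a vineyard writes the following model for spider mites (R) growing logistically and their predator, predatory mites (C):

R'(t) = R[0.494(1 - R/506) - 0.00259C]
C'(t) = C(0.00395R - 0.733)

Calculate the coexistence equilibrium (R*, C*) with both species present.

R* ≈ 186, C* ≈ 121

From dC/dt = 0 with C > 0: 0.00395R* = 0.733, so R* = 186.
Substitute into dR/dt = 0: 0.494(1 - 186/506) = 0.00259C*.
The bracket is 0.633, giving C* = 0.313/0.00259 = 121.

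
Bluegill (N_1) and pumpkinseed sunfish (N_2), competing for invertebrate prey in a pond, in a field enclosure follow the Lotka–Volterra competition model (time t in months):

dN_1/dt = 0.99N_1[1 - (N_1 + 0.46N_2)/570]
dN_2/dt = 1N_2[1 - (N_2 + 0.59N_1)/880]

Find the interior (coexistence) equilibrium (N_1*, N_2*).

N_1* ≈ 227, N_2* ≈ 746

Setting both brackets to zero gives the nullclines N_1 + 0.46N_2 = 570 and 0.59N_1 + N_2 = 880.
Substituting N_2 = 880 - 0.59N_1 into the first: N_1(1 - 0.46·0.59) = 570 - 0.46·880.
So N_1* = 165/0.729 = 227, and then N_2* = 880 - 0.59·227 = 746.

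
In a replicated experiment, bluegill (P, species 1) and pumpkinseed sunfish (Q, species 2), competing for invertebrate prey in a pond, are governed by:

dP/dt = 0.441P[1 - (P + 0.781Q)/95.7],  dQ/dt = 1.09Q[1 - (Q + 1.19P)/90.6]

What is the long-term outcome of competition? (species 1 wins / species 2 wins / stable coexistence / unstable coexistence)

species 1 excludes species 2

Compare the nullcline intercepts: K1/α12 = 95.7/0.781 = 123 > K2 = 90.6; K2/α21 = 90.6/1.19 = 76.1 < K1 = 95.7.
Since the inequalities point opposite ways, species 1 can invade but species 2 cannot.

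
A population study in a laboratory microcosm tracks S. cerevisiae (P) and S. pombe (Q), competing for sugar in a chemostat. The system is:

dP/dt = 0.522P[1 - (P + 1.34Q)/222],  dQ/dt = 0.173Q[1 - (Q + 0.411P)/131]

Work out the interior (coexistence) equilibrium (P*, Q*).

P* ≈ 103, Q* ≈ 88.5

Setting both brackets to zero gives the nullclines P + 1.34Q = 222 and 0.411P + Q = 131.
Substituting Q = 131 - 0.411P into the first: P(1 - 1.34·0.411) = 222 - 1.34·131.
So P* = 46.5/0.449 = 103, and then Q* = 131 - 0.411·103 = 88.5.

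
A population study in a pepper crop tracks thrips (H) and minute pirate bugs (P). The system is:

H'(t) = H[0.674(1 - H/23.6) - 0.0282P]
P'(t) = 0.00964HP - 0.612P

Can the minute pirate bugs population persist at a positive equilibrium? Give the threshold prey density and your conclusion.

The predator equation gives dP/dt > 0 only when H > 0.612/0.00964 = 63.5.
Without the predator, H → K = 23.6. Since 23.6 < 63.5, the predator cannot invade.

Threshold H = 63.5; K < 63.5, so no, the predator goes extinct.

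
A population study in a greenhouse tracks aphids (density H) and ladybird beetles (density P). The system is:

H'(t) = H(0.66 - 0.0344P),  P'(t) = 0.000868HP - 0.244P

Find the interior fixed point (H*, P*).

Set dP/dt = 0 with P > 0: 0.000868H - 0.244 = 0, so H* = 0.244/0.000868 = 281.
Set dH/dt = 0 with H > 0: 0.66 - 0.0344P = 0, so P* = 0.66/0.0344 = 19.2.

H* ≈ 281, P* ≈ 19.2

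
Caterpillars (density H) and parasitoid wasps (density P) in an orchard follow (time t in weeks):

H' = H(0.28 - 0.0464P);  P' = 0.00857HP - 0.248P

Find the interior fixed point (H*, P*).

Set dP/dt = 0 with P > 0: 0.00857H - 0.248 = 0, so H* = 0.248/0.00857 = 28.9.
Set dH/dt = 0 with H > 0: 0.28 - 0.0464P = 0, so P* = 0.28/0.0464 = 6.03.

H* ≈ 28.9, P* ≈ 6.03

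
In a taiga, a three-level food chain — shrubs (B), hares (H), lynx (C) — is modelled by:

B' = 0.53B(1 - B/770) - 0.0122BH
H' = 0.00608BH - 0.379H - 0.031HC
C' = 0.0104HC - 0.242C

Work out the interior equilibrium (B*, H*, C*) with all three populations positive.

B* ≈ 358, H* ≈ 23.3, C* ≈ 57.9

From dC/dt = 0: 0.0104H* = 0.242, so H* = 23.3.
From dB/dt = 0: 0.53(1 - B*/770) = 0.0122·23.3, giving B* = 770·(1 - 0.536) = 358.
From dH/dt = 0: 0.00608·358 - 0.379 = 0.031C*, so C* = 1.79/0.031 = 57.9.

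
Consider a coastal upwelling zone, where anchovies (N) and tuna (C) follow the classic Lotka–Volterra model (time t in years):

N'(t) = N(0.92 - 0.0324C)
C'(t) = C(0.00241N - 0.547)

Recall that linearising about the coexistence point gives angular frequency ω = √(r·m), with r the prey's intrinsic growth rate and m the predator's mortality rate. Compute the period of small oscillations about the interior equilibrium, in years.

Here r = 0.92 and m = 0.547, so r·m = 0.503.
ω = √0.503 = 0.709 per year, hence T = 2π/ω ≈ 8.86 years.

T ≈ 8.86 years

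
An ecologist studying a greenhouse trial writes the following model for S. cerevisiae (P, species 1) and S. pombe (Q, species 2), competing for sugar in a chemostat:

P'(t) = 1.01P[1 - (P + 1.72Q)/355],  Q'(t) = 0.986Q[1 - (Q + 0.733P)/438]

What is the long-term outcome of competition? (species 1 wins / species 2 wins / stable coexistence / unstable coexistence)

species 2 excludes species 1

Compare the nullcline intercepts: K1/α12 = 355/1.72 = 206 < K2 = 438; K2/α21 = 438/0.733 = 598 > K1 = 355.
Since the inequalities point opposite ways, species 2 can invade but species 1 cannot.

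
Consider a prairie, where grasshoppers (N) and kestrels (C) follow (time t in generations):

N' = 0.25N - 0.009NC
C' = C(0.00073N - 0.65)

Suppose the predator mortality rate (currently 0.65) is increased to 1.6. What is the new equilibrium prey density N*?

At the interior fixed point, setting dC/dt = 0 with C > 0 fixes N* = (predator death rate)/(NC coefficient) — independent of the other coefficients.
With the change, N* = 1.6/0.00073 = 2190; it rises from 890.

N* ≈ 2190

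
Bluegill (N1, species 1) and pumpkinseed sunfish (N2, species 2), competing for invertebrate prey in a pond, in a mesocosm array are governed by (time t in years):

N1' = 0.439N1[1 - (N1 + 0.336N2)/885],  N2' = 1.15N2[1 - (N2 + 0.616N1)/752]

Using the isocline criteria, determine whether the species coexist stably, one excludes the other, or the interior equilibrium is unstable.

Compare the nullcline intercepts: K1/α12 = 885/0.336 = 2630 > K2 = 752; K2/α21 = 752/0.616 = 1220 > K1 = 885.
Since both inequalities hold, each species can invade when rare, so the interior equilibrium is stable.

stable coexistence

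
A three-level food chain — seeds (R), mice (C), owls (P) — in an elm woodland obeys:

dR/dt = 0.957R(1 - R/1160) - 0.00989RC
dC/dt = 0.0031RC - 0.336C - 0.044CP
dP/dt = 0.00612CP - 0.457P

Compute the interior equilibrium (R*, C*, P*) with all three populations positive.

From dP/dt = 0: 0.00612C* = 0.457, so C* = 74.7.
From dR/dt = 0: 0.957(1 - R*/1160) = 0.00989·74.7, giving R* = 1160·(1 - 0.772) = 265.
From dC/dt = 0: 0.0031·265 - 0.336 = 0.044P*, so P* = 0.485/0.044 = 11.

R* ≈ 265, C* ≈ 74.7, P* ≈ 11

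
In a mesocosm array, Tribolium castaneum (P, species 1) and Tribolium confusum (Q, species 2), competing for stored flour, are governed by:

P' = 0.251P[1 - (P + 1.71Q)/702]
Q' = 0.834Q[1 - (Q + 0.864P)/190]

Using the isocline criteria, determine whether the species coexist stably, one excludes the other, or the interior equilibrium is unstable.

species 1 excludes species 2

Compare the nullcline intercepts: K1/α12 = 702/1.71 = 411 > K2 = 190; K2/α21 = 190/0.864 = 220 < K1 = 702.
Since the inequalities point opposite ways, species 1 can invade but species 2 cannot.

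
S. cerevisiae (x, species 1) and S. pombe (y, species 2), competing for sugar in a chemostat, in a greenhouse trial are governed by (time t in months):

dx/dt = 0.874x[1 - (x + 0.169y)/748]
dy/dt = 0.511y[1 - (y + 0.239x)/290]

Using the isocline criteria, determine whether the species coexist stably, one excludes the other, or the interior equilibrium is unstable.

Compare the nullcline intercepts: K1/α12 = 748/0.169 = 4430 > K2 = 290; K2/α21 = 290/0.239 = 1210 > K1 = 748.
Since both inequalities hold, each species can invade when rare, so the interior equilibrium is stable.

stable coexistence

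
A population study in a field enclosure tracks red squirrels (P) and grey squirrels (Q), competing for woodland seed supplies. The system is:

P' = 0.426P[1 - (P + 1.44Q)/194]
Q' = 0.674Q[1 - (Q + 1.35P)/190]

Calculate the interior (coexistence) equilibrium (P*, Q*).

Setting both brackets to zero gives the nullclines P + 1.44Q = 194 and 1.35P + Q = 190.
Substituting Q = 190 - 1.35P into the first: P(1 - 1.44·1.35) = 194 - 1.44·190.
So P* = -79.6/-0.944 = 84.3, and then Q* = 190 - 1.35·84.3 = 76.2.

P* ≈ 84.3, Q* ≈ 76.2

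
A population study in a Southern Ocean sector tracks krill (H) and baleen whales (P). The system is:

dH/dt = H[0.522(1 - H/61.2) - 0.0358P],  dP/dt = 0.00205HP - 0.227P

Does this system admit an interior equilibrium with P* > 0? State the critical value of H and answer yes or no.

The predator equation gives dP/dt > 0 only when H > 0.227/0.00205 = 111.
Without the predator, H → K = 61.2. Since 61.2 < 111, the predator cannot invade.

Threshold H = 111; K < 111, so no, the predator goes extinct.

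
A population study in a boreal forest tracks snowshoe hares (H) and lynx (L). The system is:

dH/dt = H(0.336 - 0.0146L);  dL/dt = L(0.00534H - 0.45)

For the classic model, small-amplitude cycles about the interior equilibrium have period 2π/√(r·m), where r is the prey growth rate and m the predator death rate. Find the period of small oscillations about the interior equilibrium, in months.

Here r = 0.336 and m = 0.45, so r·m = 0.151.
ω = √0.151 = 0.389 per month, hence T = 2π/ω ≈ 16.2 months.

T ≈ 16.2 months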